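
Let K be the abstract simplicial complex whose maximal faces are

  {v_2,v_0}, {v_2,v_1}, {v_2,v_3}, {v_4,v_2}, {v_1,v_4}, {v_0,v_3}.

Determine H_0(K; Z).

H_0 = Z.

Take the total order v_0 < v_1 < v_2 < v_3 < v_4 on the vertex set. Then K (dimension 1) consists of the simplices:

  0-simplices (5): [v_0], [v_1], [v_2], [v_3], [v_4]
  1-simplices (6): [v_0,v_2], [v_0,v_3], [v_1,v_2], [v_1,v_4], [v_2,v_3], [v_2,v_4]

giving chain groups C_0 ≅ Z^5, C_1 ≅ Z^6.

∂_1: C_1 → C_0 is given by ∂[p,q] = [q] − [p]. For instance
  ∂[v_0,v_3] = [v_3] − [v_0].
The resulting 5×6 matrix has rank 4, and its Smith normal form has invariant factors (1,1,1,1).

Now H_k = ker ∂_k / im ∂_{k+1}, so:

  H_0: rank C_0 − rank ∂_1 = 5 − 4 = 1, and the invariant factors of ∂_1 are all 1, so H_0 ≅ Z.

(K is a triangulation of a wedge of 2 circles.)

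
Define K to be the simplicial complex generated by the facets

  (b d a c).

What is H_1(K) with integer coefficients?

Take the total order a < b < c < d on the vertex set. Then K (dimension 3) consists of the simplices:

  0-simplices (4): a, b, c, d
  1-simplices (6): ab, ac, ad, bc, bd, cd
  2-simplices (4): abc, abd, acd, bcd
  3-simplices (1): abcd

so the chain groups are C_0 ≅ Z^4, C_1 ≅ Z^6, C_2 ≅ Z^4, C_3 ≅ Z^1.

∂_1: C_1 → C_0 maps an edge to its endpoints' difference, ∂[p,q] = q − p. For instance
  ∂ab = b − a.
The resulting 4×6 matrix has rank 3, and its Smith normal form has invariant factors (1,1,1).

Boundary ∂_2: C_2 → C_1 maps a triangle to the signed sum of its edges. For instance
  ∂acd = cd − ad + ac,
  ∂abc = bc − ac + ab.
This gives a 6×4 integer matrix of rank 3; reducing to Smith normal form yields diagonal entries (1,1,1).

The boundary map ∂_3: C_3 → C_2 sends each 3-simplex σ to the alternating sum Σ_i (−1)^i (σ with its i-th vertex removed). For instance
  ∂abcd = bcd − acd + abd − abc.
The resulting 4×1 matrix has rank 1, and its Smith normal form has invariant factors (1).

Now H_k = ker ∂_k / im ∂_{k+1}, so:

  H_1: rank ker ∂_1 − rank ∂_2 = (6 − 3) − 3 = 0, and the invariant factors of ∂_2 are all 1, so H_1 = 0.

H_1 ≅ 0.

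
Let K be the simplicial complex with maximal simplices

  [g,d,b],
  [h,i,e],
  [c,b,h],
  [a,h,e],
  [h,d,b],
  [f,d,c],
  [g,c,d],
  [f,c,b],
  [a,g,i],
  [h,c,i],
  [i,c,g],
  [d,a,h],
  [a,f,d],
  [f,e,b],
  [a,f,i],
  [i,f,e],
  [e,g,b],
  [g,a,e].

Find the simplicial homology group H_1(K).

H_1 ≅ Z ⊕ Z/2Z.

Take the total order a < b < c < d < e < f < g < h < i on the vertex set. Then K (dimension 2) consists of the simplices:

  0-simplices (9): a, b, c, d, e, f, g, h, i
  1-simplices (27): ad, ae, af, ag, ah, ai, bc, bd, be, bf, bg, bh, cd, cf, cg, ch, ci, df, dg, dh, ef, eg, eh, ei, fi, gi, hi
  2-simplices (18): adf, adh, aeg, aeh, afi, agi, bcf, bch, bdg, bdh, bef, beg, cdf, cdg, cgi, chi, efi, ehi

giving chain groups C_0 ≅ Z^9, C_1 ≅ Z^27, C_2 ≅ Z^18.

The boundary map ∂_1: C_1 → C_0 maps an edge to its endpoints' difference, ∂[p,q] = q − p.
As a 9×27 matrix over Z this has rank 8, with invariant factors (1,1,1,1,1,1,1,1).

The boundary map ∂_2: C_2 → C_1 acts by ∂[p,q,r] = [q,r] − [p,r] + [p,q]. For instance
  ∂adf = df − af + ad,
  ∂efi = fi − ei + ef.
The resulting 27×18 matrix has rank 18, and its Smith normal form has invariant factors (1,1,1,1,1,1,1,1,1,1,1,1,1,1,1,1,1,2).

Now H_k = ker ∂_k / im ∂_{k+1}, so:

  H_1: rank ker ∂_1 − rank ∂_2 = (27 − 8) − 18 = 1, and ∂_2 has invariant factor 2 > 1, so H_1 = Z ⊕ Z/2Z.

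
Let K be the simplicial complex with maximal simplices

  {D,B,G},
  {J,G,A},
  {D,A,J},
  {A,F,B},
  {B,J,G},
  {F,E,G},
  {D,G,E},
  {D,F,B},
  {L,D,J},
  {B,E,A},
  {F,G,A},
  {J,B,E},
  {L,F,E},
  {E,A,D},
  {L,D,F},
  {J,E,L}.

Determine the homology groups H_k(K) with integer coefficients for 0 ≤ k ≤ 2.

Order the vertices as A < B < D < E < F < G < J < L. Listing each simplex with vertices in this order, K has dimension 2 with simplices:

  0-simplices (8): A, B, D, E, F, G, J, L
  1-simplices (24): AB, AD, AE, AF, AG, AJ, BD, BE, BF, BG, BJ, DE, DF, DG, DJ, DL, EF, EG, EJ, EL, FG, FL, GJ, JL
  2-simplices (16): ABE, ABF, ADE, ADJ, AFG, AGJ, BDF, BDG, BEJ, BGJ, DEG, DFL, DJL, EFG, EFL, EJL

Hence C_0 ≅ Z^8, C_1 ≅ Z^24, C_2 ≅ Z^16.

Boundary ∂_1: C_1 → C_0 sends each edge [p,q] (with p < q) to q − p.
The 8×24 boundary matrix has rank 7 and Smith normal form diag(1,1,1,1,1,1,1).

The boundary map ∂_2: C_2 → C_1 sends each 2-simplex [p,q,r] to [q,r] − [p,r] + [p,q]. For instance
  ∂BEJ = EJ − BJ + BE,
  ∂EJL = JL − EL + EJ.
The resulting 24×16 matrix has rank 15, and its Smith normal form has invariant factors (1,1,1,1,1,1,1,1,1,1,1,1,1,1,1).

Reading off H_k = ker ∂_k / im ∂_{k+1}:

  H_0: rank C_0 − rank ∂_1 = 8 − 7 = 1, and the invariant factors of ∂_1 are all 1, so H_0 ≅ Z.
  H_1: rank ker ∂_1 − rank ∂_2 = (24 − 7) − 15 = 2, and the invariant factors of ∂_2 are all 1, so H_1 ≅ Z^2.
  H_2: rank ker ∂_2 − rank ∂_3 = (16 − 15) − 0 = 1, and there is no ∂_3, so H_2 ≅ Z.

As a check, the Euler characteristic is 8 − 24 + 16 = 0, which agrees with 1 − 2 + 1 = 0.
(K is a triangulation of the torus T^2.)

H_0 = Z,  H_1 = Z^2,  H_2 = Z.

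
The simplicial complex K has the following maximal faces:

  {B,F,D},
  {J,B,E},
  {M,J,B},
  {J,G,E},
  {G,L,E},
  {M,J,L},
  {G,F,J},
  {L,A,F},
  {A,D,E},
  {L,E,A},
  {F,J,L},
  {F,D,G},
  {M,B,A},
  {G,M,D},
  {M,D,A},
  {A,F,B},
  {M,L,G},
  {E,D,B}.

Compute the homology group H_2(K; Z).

H_2 = 0.

K has 9 vertices, 27 edges, 18 triangles.
rank ∂_2 = 18, rank ∂_3 = 0 ⇒ b_2 = 18 − 18 − 0 = 0. So H_2 ≅ 0.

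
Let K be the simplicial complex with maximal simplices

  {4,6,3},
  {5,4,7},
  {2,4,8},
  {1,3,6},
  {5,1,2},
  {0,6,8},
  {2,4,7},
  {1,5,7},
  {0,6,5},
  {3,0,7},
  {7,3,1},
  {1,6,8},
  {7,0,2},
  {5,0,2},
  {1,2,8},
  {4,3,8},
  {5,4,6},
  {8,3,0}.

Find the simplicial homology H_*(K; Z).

H_0 = Z,  H_1 = Z ⊕ Z/2Z,  H_2 = 0.

Fix the vertex order 0 < 1 < 2 < 3 < 4 < 5 < 6 < 7 < 8 and write every simplex with vertices in increasing order. Then dim K = 2 and the simplices of K are:

  0-simplices (9): [0], [1], [2], [3], [4], [5], [6], [7], [8]
  1-simplices (27): (27 of them)
  2-simplices (18): [0,2,5], [0,2,7], [0,3,7], [0,3,8], [0,5,6], [0,6,8], [1,2,5], [1,2,8], [1,3,6], [1,3,7], [1,5,7], [1,6,8], [2,4,7], [2,4,8], [3,4,6], [3,4,8], [4,5,6], [4,5,7]

so the chain groups are C_0 ≅ Z^9, C_1 ≅ Z^27, C_2 ≅ Z^18.

The boundary map ∂_1: C_1 → C_0 is given by ∂[p,q] = [q] − [p].
This gives a 9×27 integer matrix of rank 8; reducing to Smith normal form yields diagonal entries (1,1,1,1,1,1,1,1).

∂_2: C_2 → C_1 sends each 2-simplex [p,q,r] to [q,r] − [p,r] + [p,q]. For instance
  ∂[0,2,5] = [2,5] − [0,5] + [0,2],
  ∂[0,3,7] = [3,7] − [0,7] + [0,3].
The resulting 27×18 matrix has rank 18, and its Smith normal form has invariant factors (1,1,1,1,1,1,1,1,1,1,1,1,1,1,1,1,1,2).

From H_k ≅ ker(∂_k) / im(∂_{k+1}) we obtain:

  H_0: rank C_0 − rank ∂_1 = 9 − 8 = 1, and the invariant factors of ∂_1 are all 1, so H_0 ≅ Z.
  H_1: rank ker ∂_1 − rank ∂_2 = (27 − 8) − 18 = 1, and ∂_2 has invariant factor 2 > 1, so H_1 ≅ Z ⊕ Z/2Z.
  H_2: rank ker ∂_2 − rank ∂_3 = (18 − 18) − 0 = 0, and there is no ∂_3, so H_2 ≅ 0.

As a check, the Euler characteristic is 9 − 27 + 18 = 0, which agrees with 1 − 1 + 0 = 0.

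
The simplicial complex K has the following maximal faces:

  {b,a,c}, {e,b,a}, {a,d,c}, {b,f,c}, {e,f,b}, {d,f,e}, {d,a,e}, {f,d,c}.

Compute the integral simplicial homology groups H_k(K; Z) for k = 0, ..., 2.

We work with the vertex ordering a < b < c < d < e < f. The simplices of K, each written with vertices in increasing order, are:

  0-simplices (6): a, b, c, d, e, f
  1-simplices (12): ab, ac, ad, ae, bc, be, bf, cd, cf, de, df, ef
  2-simplices (8): abc, abe, acd, ade, bcf, bef, cdf, def

Hence C_0 ≅ Z^6, C_1 ≅ Z^12, C_2 ≅ Z^8.

∂_1: C_1 → C_0 maps an edge to its endpoints' difference, ∂[p,q] = q − p.
As a 6×12 matrix over Z this has rank 5, with invariant factors (1,1,1,1,1).

∂_2: C_2 → C_1 acts by ∂[p,q,r] = [q,r] − [p,r] + [p,q]. For instance
  ∂acd = cd − ad + ac,
  ∂cdf = df − cf + cd.
This gives a 12×8 integer matrix of rank 7; reducing to Smith normal form yields diagonal entries (1,1,1,1,1,1,1).

From H_k ≅ ker(∂_k) / im(∂_{k+1}) we obtain:

  H_0: rank C_0 − rank ∂_1 = 6 − 5 = 1, and the invariant factors of ∂_1 are all 1, so H_0 ≅ Z.
  H_1: rank ker ∂_1 − rank ∂_2 = (12 − 5) − 7 = 0, and the invariant factors of ∂_2 are all 1, so H_1 ≅ 0.
  H_2: rank ker ∂_2 − rank ∂_3 = (8 − 7) − 0 = 1, and there is no ∂_3, so H_2 ≅ Z.

H_0 ≅ Z,  H_1 = 0,  H_2 ≅ Z.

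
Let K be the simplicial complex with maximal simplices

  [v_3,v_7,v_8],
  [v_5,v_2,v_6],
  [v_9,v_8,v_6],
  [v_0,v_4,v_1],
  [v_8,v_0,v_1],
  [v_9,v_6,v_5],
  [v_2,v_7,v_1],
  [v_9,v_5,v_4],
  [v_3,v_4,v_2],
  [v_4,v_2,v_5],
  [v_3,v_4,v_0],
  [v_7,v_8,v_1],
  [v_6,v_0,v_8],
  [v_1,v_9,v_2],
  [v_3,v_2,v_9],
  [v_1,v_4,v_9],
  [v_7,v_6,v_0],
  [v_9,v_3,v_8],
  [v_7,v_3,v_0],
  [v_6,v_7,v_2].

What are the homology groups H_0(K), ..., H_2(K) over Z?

We work with the vertex ordering v_0 < v_1 < v_2 < v_3 < v_4 < v_5 < v_6 < v_7 < v_8 < v_9. The simplices of K, each written with vertices in increasing order, are:

  0-simplices (10): [v_0], [v_1], [v_2], [v_3], [v_4], [v_5], [v_6], [v_7], [v_8], [v_9]
  1-simplices (30): (30 of them)
  2-simplices (20): (20 of them)

giving chain groups C_0 ≅ Z^10, C_1 ≅ Z^30, C_2 ≅ Z^20.

The boundary map ∂_1: C_1 → C_0 sends each edge [p,q] (with p < q) to q − p. For instance
  ∂[v_0,v_6] = [v_6] − [v_0].
The 10×30 boundary matrix has rank 9 and Smith normal form diag(1,1,1,1,1,1,1,1,1).

Boundary ∂_2: C_2 → C_1 acts by ∂[p,q,r] = [q,r] − [p,r] + [p,q]. For instance
  ∂[v_0,v_3,v_4] = [v_3,v_4] − [v_0,v_4] + [v_0,v_3],
  ∂[v_0,v_6,v_8] = [v_6,v_8] − [v_0,v_8] + [v_0,v_6].
This gives a 30×20 integer matrix of rank 20; reducing to Smith normal form yields diagonal entries (1,1,1,1,1,1,1,1,1,1,1,1,1,1,1,1,1,1,1,2).

From H_k ≅ ker(∂_k) / im(∂_{k+1}) we obtain:

  H_0: rank C_0 − rank ∂_1 = 10 − 9 = 1, and the invariant factors of ∂_1 are all 1, so H_0 = Z.
  H_1: rank ker ∂_1 − rank ∂_2 = (30 − 9) − 20 = 1, and ∂_2 has invariant factor 2 > 1, so H_1 = Z ⊕ Z/2.
  H_2: rank ker ∂_2 − rank ∂_3 = (20 − 20) − 0 = 0, and there is no ∂_3, so H_2 = 0.

(K is a triangulation of the Klein bottle.)

H_0 = Z,  H_1 = Z ⊕ Z/2,  H_2 = 0.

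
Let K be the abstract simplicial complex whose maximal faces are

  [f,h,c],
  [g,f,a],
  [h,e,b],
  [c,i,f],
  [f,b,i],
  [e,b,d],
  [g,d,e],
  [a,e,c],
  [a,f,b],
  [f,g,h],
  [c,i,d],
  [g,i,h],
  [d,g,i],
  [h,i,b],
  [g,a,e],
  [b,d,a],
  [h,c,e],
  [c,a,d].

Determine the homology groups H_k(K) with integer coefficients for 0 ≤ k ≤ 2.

Order the vertices as a < b < c < d < e < f < g < h < i. Listing each simplex with vertices in this order, K has dimension 2 with simplices:

  0-simplices (9): a, b, c, d, e, f, g, h, i
  1-simplices (27): ab, ac, ad, ae, af, ag, bd, be, bf, bh, bi, cd, ce, cf, ch, ci, de, dg, di, eg, eh, fg, fh, fi, gh, gi, hi
  2-simplices (18): abd, abf, acd, ace, aeg, afg, bde, beh, bfi, bhi, cdi, ceh, cfh, cfi, deg, dgi, fgh, ghi

Hence C_0 ≅ Z^9, C_1 ≅ Z^27, C_2 ≅ Z^18.

Boundary ∂_1: C_1 → C_0 maps an edge to its endpoints' difference, ∂[p,q] = q − p. For instance
  ∂de = e − d.
This gives a 9×27 integer matrix of rank 8; reducing to Smith normal form yields diagonal entries (1,1,1,1,1,1,1,1).

∂_2: C_2 → C_1 sends each 2-simplex [p,q,r] to [q,r] − [p,r] + [p,q]. For instance
  ∂cfi = fi − ci + cf,
  ∂aeg = eg − ag + ae.
The 27×18 boundary matrix has rank 18 and Smith normal form diag(1,1,1,1,1,1,1,1,1,1,1,1,1,1,1,1,1,2).

From H_k ≅ ker(∂_k) / im(∂_{k+1}) we obtain:

  H_0: rank C_0 − rank ∂_1 = 9 − 8 = 1, and the invariant factors of ∂_1 are all 1, so H_0 ≅ Z.
  H_1: rank ker ∂_1 − rank ∂_2 = (27 − 8) − 18 = 1, and ∂_2 has invariant factor 2 > 1, so H_1 ≅ Z ⊕ Z/2Z.
  H_2: rank ker ∂_2 − rank ∂_3 = (18 − 18) − 0 = 0, and there is no ∂_3, so H_2 ≅ 0.

H_0 = Z,  H_1 = Z ⊕ Z/2Z,  H_2 = 0.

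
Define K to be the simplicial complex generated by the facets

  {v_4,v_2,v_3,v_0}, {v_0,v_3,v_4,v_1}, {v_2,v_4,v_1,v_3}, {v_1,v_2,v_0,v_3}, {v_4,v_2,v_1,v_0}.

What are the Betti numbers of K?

b_0 = 1, b_1 = 0, b_2 = 0, b_3 = 1.

Order the vertices as v_0 < v_1 < v_2 < v_3 < v_4. Listing each simplex with vertices in this order, K has dimension 3 with simplices:

  0-simplices (5): [v_0], [v_1], [v_2], [v_3], [v_4]
  1-simplices (10): [v_0,v_1], [v_0,v_2], [v_0,v_3], [v_0,v_4], [v_1,v_2], [v_1,v_3], [v_1,v_4], [v_2,v_3], [v_2,v_4], [v_3,v_4]
  2-simplices (10): [v_0,v_1,v_2], [v_0,v_1,v_3], [v_0,v_1,v_4], [v_0,v_2,v_3], [v_0,v_2,v_4], [v_0,v_3,v_4], [v_1,v_2,v_3], [v_1,v_2,v_4], [v_1,v_3,v_4], [v_2,v_3,v_4]
  3-simplices (5): [v_0,v_1,v_2,v_3], [v_0,v_1,v_2,v_4], [v_0,v_1,v_3,v_4], [v_0,v_2,v_3,v_4], [v_1,v_2,v_3,v_4]

giving chain groups C_0 ≅ Z^5, C_1 ≅ Z^10, C_2 ≅ Z^10, C_3 ≅ Z^5.

∂_1: C_1 → C_0 sends each edge [p,q] (with p < q) to q − p. For instance
  ∂[v_3,v_4] = [v_4] − [v_3].
This gives a 5×10 integer matrix of rank 4; reducing to Smith normal form yields diagonal entries (1,1,1,1).

The boundary map ∂_2: C_2 → C_1 sends each 2-simplex [p,q,r] to [q,r] − [p,r] + [p,q]. For instance
  ∂[v_0,v_2,v_4] = [v_2,v_4] − [v_0,v_4] + [v_0,v_2],
  ∂[v_0,v_3,v_4] = [v_3,v_4] − [v_0,v_4] + [v_0,v_3].
The 10×10 boundary matrix has rank 6 and Smith normal form diag(1,1,1,1,1,1).

The boundary map ∂_3: C_3 → C_2 sends each 3-simplex σ to the alternating sum Σ_i (−1)^i (σ with its i-th vertex removed). For instance
  ∂[v_0,v_1,v_3,v_4] = [v_1,v_3,v_4] − [v_0,v_3,v_4] + [v_0,v_1,v_4] − [v_0,v_1,v_3],
  ∂[v_0,v_1,v_2,v_4] = [v_1,v_2,v_4] − [v_0,v_2,v_4] + [v_0,v_1,v_4] − [v_0,v_1,v_2].
The resulting 10×5 matrix has rank 4, and its Smith normal form has invariant factors (1,1,1,1).

Now H_k = ker ∂_k / im ∂_{k+1}, so:

  H_0: rank C_0 − rank ∂_1 = 5 − 4 = 1, and the invariant factors of ∂_1 are all 1, so H_0 = Z.
  H_1: rank ker ∂_1 − rank ∂_2 = (10 − 4) − 6 = 0, and the invariant factors of ∂_2 are all 1, so H_1 = 0.
  H_2: rank ker ∂_2 − rank ∂_3 = (10 − 6) − 4 = 0, and the invariant factors of ∂_3 are all 1, so H_2 = 0.
  H_3: rank ker ∂_3 − rank ∂_4 = (5 − 4) − 0 = 1, and there is no ∂_4, so H_3 = Z.

As a check, the Euler characteristic is 5 − 10 + 10 − 5 = 0, which agrees with 1 − 0 + 0 − 1 = 0.

Hence the Betti numbers are b_0 = 1, b_1 = 0, b_2 = 0, b_3 = 1.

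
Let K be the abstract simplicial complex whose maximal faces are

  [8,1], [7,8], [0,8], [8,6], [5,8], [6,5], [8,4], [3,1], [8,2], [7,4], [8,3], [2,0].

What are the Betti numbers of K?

Take the total order 0 < 1 < 2 < 3 < 4 < 5 < 6 < 7 < 8 on the vertex set. Then K (dimension 1) consists of the simplices:

  0-simplices (9): [0], [1], [2], [3], [4], [5], [6], [7], [8]
  1-simplices (12): [0,2], [0,8], [1,3], [1,8], [2,8], [3,8], [4,7], [4,8], [5,6], [5,8], [6,8], [7,8]

so the chain groups are C_0 ≅ Z^9, C_1 ≅ Z^12.

∂_1: C_1 → C_0 is given by ∂[p,q] = [q] − [p]. For instance
  ∂[0,2] = [2] − [0].
As a 9×12 matrix over Z this has rank 8, with invariant factors (1,1,1,1,1,1,1,1).

Now H_k = ker ∂_k / im ∂_{k+1}, so:

  H_0: rank C_0 − rank ∂_1 = 9 − 8 = 1, and the invariant factors of ∂_1 are all 1, so H_0 ≅ Z.
  H_1: rank ker ∂_1 − rank ∂_2 = (12 − 8) − 0 = 4, and there is no ∂_2, so H_1 ≅ Z^4.

Hence the Betti numbers are b_0 = 1, b_1 = 4.

b_0 = 1, b_1 = 4.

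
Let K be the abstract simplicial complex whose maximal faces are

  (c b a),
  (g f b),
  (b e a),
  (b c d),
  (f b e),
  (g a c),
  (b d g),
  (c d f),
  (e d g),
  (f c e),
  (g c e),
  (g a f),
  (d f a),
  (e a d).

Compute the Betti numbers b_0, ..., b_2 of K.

b_0 = 1, b_1 = 2, b_2 = 1.

We work with the vertex ordering a < b < c < d < e < f < g. The simplices of K, each written with vertices in increasing order, are:

  0-simplices (7): a, b, c, d, e, f, g
  1-simplices (21): ab, ac, ad, ae, af, ag, bc, bd, be, bf, bg, cd, ce, cf, cg, de, df, dg, ef, eg, fg
  2-simplices (14): abc, abe, acg, ade, adf, afg, bcd, bdg, bef, bfg, cdf, cef, ceg, deg

so the chain groups are C_0 ≅ Z^7, C_1 ≅ Z^21, C_2 ≅ Z^14.

Boundary ∂_1: C_1 → C_0 is given by ∂[p,q] = [q] − [p].
This gives a 7×21 integer matrix of rank 6; reducing to Smith normal form yields diagonal entries (1,1,1,1,1,1).

∂_2: C_2 → C_1 sends each 2-simplex [p,q,r] to [q,r] − [p,r] + [p,q]. For instance
  ∂cdf = df − cf + cd,
  ∂cef = ef − cf + ce.
As a 21×14 matrix over Z this has rank 13, with invariant factors (1,1,1,1,1,1,1,1,1,1,1,1,1).

Now H_k = ker ∂_k / im ∂_{k+1}, so:

  H_0: rank C_0 − rank ∂_1 = 7 − 6 = 1, and the invariant factors of ∂_1 are all 1, so H_0 = Z.
  H_1: rank ker ∂_1 − rank ∂_2 = (21 − 6) − 13 = 2, and the invariant factors of ∂_2 are all 1, so H_1 = Z^2.
  H_2: rank ker ∂_2 − rank ∂_3 = (14 − 13) − 0 = 1, and there is no ∂_3, so H_2 = Z.

As a check, the Euler characteristic is 7 − 21 + 14 = 0, which agrees with 1 − 2 + 1 = 0.

Hence the Betti numbers are b_0 = 1, b_1 = 2, b_2 = 1.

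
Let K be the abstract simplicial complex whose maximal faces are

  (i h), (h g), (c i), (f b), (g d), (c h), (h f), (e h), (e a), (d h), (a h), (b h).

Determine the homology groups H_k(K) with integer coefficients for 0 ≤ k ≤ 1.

H_0 = Z,  H_1 = Z^4.

K has 9 vertices, 12 edges.
rank ∂_0 = 0, rank ∂_1 = 8 ⇒ b_0 = 9 − 0 − 8 = 1; all invariant factors of ∂_1 are 1 so no torsion. So H_0 ≅ Z.
rank ∂_1 = 8, rank ∂_2 = 0 ⇒ b_1 = 12 − 8 − 0 = 4. So H_1 ≅ Z^4.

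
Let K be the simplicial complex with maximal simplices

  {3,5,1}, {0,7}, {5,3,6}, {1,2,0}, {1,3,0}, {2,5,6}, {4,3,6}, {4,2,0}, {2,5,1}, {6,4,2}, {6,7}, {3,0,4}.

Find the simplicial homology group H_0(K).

H_0 ≅ Z.

Take the total order 0 < 1 < 2 < 3 < 4 < 5 < 6 < 7 on the vertex set. Then K (dimension 2) consists of the simplices:

  0-simplices (8): [0], [1], [2], [3], [4], [5], [6], [7]
  1-simplices (17): [0,1], [0,2], [0,3], [0,4], [0,7], [1,2], [1,3], [1,5], [2,4], [2,5], [2,6], [3,4], [3,5], [3,6], [4,6], [5,6], [6,7]
  2-simplices (10): [0,1,2], [0,1,3], [0,2,4], [0,3,4], [1,2,5], [1,3,5], [2,4,6], [2,5,6], [3,4,6], [3,5,6]

giving chain groups C_0 ≅ Z^8, C_1 ≅ Z^17, C_2 ≅ Z^10.

∂_1: C_1 → C_0 maps an edge to its endpoints' difference, ∂[p,q] = q − p.
The 8×17 boundary matrix has rank 7 and Smith normal form diag(1,1,1,1,1,1,1).

Boundary ∂_2: C_2 → C_1 maps a triangle to the signed sum of its edges. For instance
  ∂[1,3,5] = [3,5] − [1,5] + [1,3],
  ∂[0,1,2] = [1,2] − [0,2] + [0,1].
As a 17×10 matrix over Z this has rank 9, with invariant factors (1,1,1,1,1,1,1,1,1).

Computing H_k = (kernel of ∂_k) / (image of ∂_{k+1}):

  H_0: rank C_0 − rank ∂_1 = 8 − 7 = 1, and the invariant factors of ∂_1 are all 1, so H_0 ≅ Z.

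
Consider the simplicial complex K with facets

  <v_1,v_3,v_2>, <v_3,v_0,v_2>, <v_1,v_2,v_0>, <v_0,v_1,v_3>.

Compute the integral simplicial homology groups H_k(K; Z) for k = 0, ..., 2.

Fix the vertex order v_0 < v_1 < v_2 < v_3 and write every simplex with vertices in increasing order. Then dim K = 2 and the simplices of K are:

  0-simplices (4): [v_0], [v_1], [v_2], [v_3]
  1-simplices (6): [v_0,v_1], [v_0,v_2], [v_0,v_3], [v_1,v_2], [v_1,v_3], [v_2,v_3]
  2-simplices (4): [v_0,v_1,v_2], [v_0,v_1,v_3], [v_0,v_2,v_3], [v_1,v_2,v_3]

so the chain groups are C_0 ≅ Z^4, C_1 ≅ Z^6, C_2 ≅ Z^4.

The boundary map ∂_1: C_1 → C_0 sends each edge [p,q] (with p < q) to q − p. For instance
  ∂[v_0,v_2] = [v_2] − [v_0].
The resulting 4×6 matrix has rank 3, and its Smith normal form has invariant factors (1,1,1).

The boundary map ∂_2: C_2 → C_1 acts by ∂[p,q,r] = [q,r] − [p,r] + [p,q]. For instance
  ∂[v_0,v_1,v_3] = [v_1,v_3] − [v_0,v_3] + [v_0,v_1],
  ∂[v_0,v_1,v_2] = [v_1,v_2] − [v_0,v_2] + [v_0,v_1].
The resulting 6×4 matrix has rank 3, and its Smith normal form has invariant factors (1,1,1).

Computing H_k = (kernel of ∂_k) / (image of ∂_{k+1}):

  H_0: rank C_0 − rank ∂_1 = 4 − 3 = 1, and the invariant factors of ∂_1 are all 1, so H_0 = Z.
  H_1: rank ker ∂_1 − rank ∂_2 = (6 − 3) − 3 = 0, and the invariant factors of ∂_2 are all 1, so H_1 = 0.
  H_2: rank ker ∂_2 − rank ∂_3 = (4 − 3) − 0 = 1, and there is no ∂_3, so H_2 = Z.

(K is a triangulation of the 2-sphere S^2.)

H_0 ≅ Z,  H_1 = 0,  H_2 ≅ Z.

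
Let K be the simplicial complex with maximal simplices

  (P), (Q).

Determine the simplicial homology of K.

Order the vertices as P < Q. Listing each simplex with vertices in this order, K has dimension 0 with simplices:

  0-simplices (2): P, Q

Hence C_0 ≅ Z^2.

Computing H_k = (kernel of ∂_k) / (image of ∂_{k+1}):

  H_0: rank C_0 − rank ∂_1 = 2 − 0 = 2, and there is no ∂_1, so H_0 ≅ Z^2.

(K is a triangulation of a set of 2 points.)

H_0 = Z^2.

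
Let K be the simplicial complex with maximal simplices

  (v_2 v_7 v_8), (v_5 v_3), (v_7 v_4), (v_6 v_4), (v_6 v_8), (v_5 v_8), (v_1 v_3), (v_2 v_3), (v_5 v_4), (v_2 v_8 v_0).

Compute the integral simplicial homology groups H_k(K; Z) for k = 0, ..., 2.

H_0 ≅ Z,  H_1 ≅ Z^3,  H_2 = 0.

Fix the vertex order v_0 < v_1 < v_2 < v_3 < v_4 < v_5 < v_6 < v_7 < v_8 and write every simplex with vertices in increasing order. Then dim K = 2 and the simplices of K are:

  0-simplices (9): [v_0], [v_1], [v_2], [v_3], [v_4], [v_5], [v_6], [v_7], [v_8]
  1-simplices (13): [v_0,v_2], [v_0,v_8], [v_1,v_3], [v_2,v_3], [v_2,v_7], [v_2,v_8], [v_3,v_5], [v_4,v_5], [v_4,v_6], [v_4,v_7], [v_5,v_8], [v_6,v_8], [v_7,v_8]
  2-simplices (2): [v_0,v_2,v_8], [v_2,v_7,v_8]

so the chain groups are C_0 ≅ Z^9, C_1 ≅ Z^13, C_2 ≅ Z^2.

∂_1: C_1 → C_0 is given by ∂[p,q] = [q] − [p]. For instance
  ∂[v_0,v_8] = [v_8] − [v_0].
As a 9×13 matrix over Z this has rank 8, with invariant factors (1,1,1,1,1,1,1,1).

∂_2: C_2 → C_1 acts by ∂[p,q,r] = [q,r] − [p,r] + [p,q]. For instance
  ∂[v_2,v_7,v_8] = [v_7,v_8] − [v_2,v_8] + [v_2,v_7],
  ∂[v_0,v_2,v_8] = [v_2,v_8] − [v_0,v_8] + [v_0,v_2].
This gives a 13×2 integer matrix of rank 2; reducing to Smith normal form yields diagonal entries (1,1).

Computing H_k = (kernel of ∂_k) / (image of ∂_{k+1}):

  H_0: rank C_0 − rank ∂_1 = 9 − 8 = 1, and the invariant factors of ∂_1 are all 1, so H_0 = Z.
  H_1: rank ker ∂_1 − rank ∂_2 = (13 − 8) − 2 = 3, and the invariant factors of ∂_2 are all 1, so H_1 = Z^3.
  H_2: rank ker ∂_2 − rank ∂_3 = (2 − 2) − 0 = 0, and there is no ∂_3, so H_2 = 0.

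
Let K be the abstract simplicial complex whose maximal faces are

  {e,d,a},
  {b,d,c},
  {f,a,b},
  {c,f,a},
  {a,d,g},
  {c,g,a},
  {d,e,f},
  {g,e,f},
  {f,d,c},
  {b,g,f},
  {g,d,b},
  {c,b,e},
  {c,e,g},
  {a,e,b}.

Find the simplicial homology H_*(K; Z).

H_0 = Z,  H_1 = Z^2,  H_2 = Z.

Order the vertices as a < b < c < d < e < f < g. Listing each simplex with vertices in this order, K has dimension 2 with simplices:

  0-simplices (7): a, b, c, d, e, f, g
  1-simplices (21): ab, ac, ad, ae, af, ag, bc, bd, be, bf, bg, cd, ce, cf, cg, de, df, dg, ef, eg, fg
  2-simplices (14): abe, abf, acf, acg, ade, adg, bcd, bce, bdg, bfg, cdf, ceg, def, efg

Hence C_0 ≅ Z^7, C_1 ≅ Z^21, C_2 ≅ Z^14.

Boundary ∂_1: C_1 → C_0 sends each edge [p,q] (with p < q) to q − p. For instance
  ∂fg = g − f.
The 7×21 boundary matrix has rank 6 and Smith normal form diag(1,1,1,1,1,1).

Boundary ∂_2: C_2 → C_1 sends each 2-simplex [p,q,r] to [q,r] − [p,r] + [p,q]. For instance
  ∂acg = cg − ag + ac,
  ∂bfg = fg − bg + bf.
As a 21×14 matrix over Z this has rank 13, with invariant factors (1,1,1,1,1,1,1,1,1,1,1,1,1).

From H_k ≅ ker(∂_k) / im(∂_{k+1}) we obtain:

  H_0: rank C_0 − rank ∂_1 = 7 − 6 = 1, and the invariant factors of ∂_1 are all 1, so H_0 ≅ Z.
  H_1: rank ker ∂_1 − rank ∂_2 = (21 − 6) − 13 = 2, and the invariant factors of ∂_2 are all 1, so H_1 ≅ Z^2.
  H_2: rank ker ∂_2 − rank ∂_3 = (14 − 13) − 0 = 1, and there is no ∂_3, so H_2 ≅ Z.

As a check, the Euler characteristic is 7 − 21 + 14 = 0, which agrees with 1 − 2 + 1 = 0.
(K is a triangulation of the torus T^2.)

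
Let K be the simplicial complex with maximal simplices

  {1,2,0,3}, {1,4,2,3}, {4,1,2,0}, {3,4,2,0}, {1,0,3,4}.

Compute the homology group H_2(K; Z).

H_2 ≅ 0.

Order the vertices as 0 < 1 < 2 < 3 < 4. Listing each simplex with vertices in this order, K has dimension 3 with simplices:

  0-simplices (5): [0], [1], [2], [3], [4]
  1-simplices (10): [0,1], [0,2], [0,3], [0,4], [1,2], [1,3], [1,4], [2,3], [2,4], [3,4]
  2-simplices (10): [0,1,2], [0,1,3], [0,1,4], [0,2,3], [0,2,4], [0,3,4], [1,2,3], [1,2,4], [1,3,4], [2,3,4]
  3-simplices (5): [0,1,2,3], [0,1,2,4], [0,1,3,4], [0,2,3,4], [1,2,3,4]

so the chain groups are C_0 ≅ Z^5, C_1 ≅ Z^10, C_2 ≅ Z^10, C_3 ≅ Z^5.

The boundary map ∂_1: C_1 → C_0 sends each edge [p,q] (with p < q) to q − p. For instance
  ∂[0,1] = [1] − [0].
The 5×10 boundary matrix has rank 4 and Smith normal form diag(1,1,1,1).

The boundary map ∂_2: C_2 → C_1 acts by ∂[p,q,r] = [q,r] − [p,r] + [p,q]. For instance
  ∂[1,3,4] = [3,4] − [1,4] + [1,3],
  ∂[2,3,4] = [3,4] − [2,4] + [2,3].
The resulting 10×10 matrix has rank 6, and its Smith normal form has invariant factors (1,1,1,1,1,1).

∂_3: C_3 → C_2 sends each 3-simplex σ to the alternating sum Σ_i (−1)^i (σ with its i-th vertex removed). For instance
  ∂[1,2,3,4] = [2,3,4] − [1,3,4] + [1,2,4] − [1,2,3],
  ∂[0,1,3,4] = [1,3,4] − [0,3,4] + [0,1,4] − [0,1,3].
This gives a 10×5 integer matrix of rank 4; reducing to Smith normal form yields diagonal entries (1,1,1,1).

From H_k ≅ ker(∂_k) / im(∂_{k+1}) we obtain:

  H_2: rank ker ∂_2 − rank ∂_3 = (10 − 6) − 4 = 0, and the invariant factors of ∂_3 are all 1, so H_2 ≅ 0.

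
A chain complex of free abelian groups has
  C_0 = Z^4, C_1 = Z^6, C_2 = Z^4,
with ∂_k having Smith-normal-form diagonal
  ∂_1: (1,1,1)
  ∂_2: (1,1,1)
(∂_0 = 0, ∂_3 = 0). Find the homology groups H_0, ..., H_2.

H_0: b_0 = 4 − 0 − 3 = 1; torsion from ∂_1 factors > 1: none. So H_0 = Z.
H_1: b_1 = 6 − 3 − 3 = 0; torsion from ∂_2 factors > 1: none. So H_1 = 0.
H_2: b_2 = 4 − 3 − 0 = 1; torsion from ∂_3 factors > 1: none. So H_2 = Z.

H_0 = Z,  H_1 = 0,  H_2 = Z.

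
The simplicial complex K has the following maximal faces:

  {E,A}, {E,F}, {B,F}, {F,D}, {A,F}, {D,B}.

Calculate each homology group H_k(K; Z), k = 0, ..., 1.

H_0 = Z,  H_1 = Z^2.

Order the vertices as A < B < D < E < F. Listing each simplex with vertices in this order, K has dimension 1 with simplices:

  0-simplices (5): A, B, D, E, F
  1-simplices (6): AE, AF, BD, BF, DF, EF

giving chain groups C_0 ≅ Z^5, C_1 ≅ Z^6.

The boundary map ∂_1: C_1 → C_0 sends each edge [p,q] (with p < q) to q − p. For instance
  ∂BF = F − B.
As a 5×6 matrix over Z this has rank 4, with invariant factors (1,1,1,1).

Computing H_k = (kernel of ∂_k) / (image of ∂_{k+1}):

  H_0: rank C_0 − rank ∂_1 = 5 − 4 = 1, and the invariant factors of ∂_1 are all 1, so H_0 ≅ Z.
  H_1: rank ker ∂_1 − rank ∂_2 = (6 − 4) − 0 = 2, and there is no ∂_2, so H_1 ≅ Z^2.

As a check, the Euler characteristic is 5 − 6 = -1, which agrees with 1 − 2 = -1.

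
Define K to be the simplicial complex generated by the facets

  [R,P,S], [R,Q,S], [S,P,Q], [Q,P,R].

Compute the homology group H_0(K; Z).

H_0 = Z.

Order the vertices as P < Q < R < S. Listing each simplex with vertices in this order, K has dimension 2 with simplices:

  0-simplices (4): P, Q, R, S
  1-simplices (6): PQ, PR, PS, QR, QS, RS
  2-simplices (4): PQR, PQS, PRS, QRS

so the chain groups are C_0 ≅ Z^4, C_1 ≅ Z^6, C_2 ≅ Z^4.

The boundary map ∂_1: C_1 → C_0 is given by ∂[p,q] = [q] − [p]. For instance
  ∂RS = S − R.
The 4×6 boundary matrix has rank 3 and Smith normal form diag(1,1,1).

∂_2: C_2 → C_1 acts by ∂[p,q,r] = [q,r] − [p,r] + [p,q]. For instance
  ∂PQR = QR − PR + PQ,
  ∂PQS = QS − PS + PQ.
As a 6×4 matrix over Z this has rank 3, with invariant factors (1,1,1).

Computing H_k = (kernel of ∂_k) / (image of ∂_{k+1}):

  H_0: rank C_0 − rank ∂_1 = 4 − 3 = 1, and the invariant factors of ∂_1 are all 1, so H_0 ≅ Z.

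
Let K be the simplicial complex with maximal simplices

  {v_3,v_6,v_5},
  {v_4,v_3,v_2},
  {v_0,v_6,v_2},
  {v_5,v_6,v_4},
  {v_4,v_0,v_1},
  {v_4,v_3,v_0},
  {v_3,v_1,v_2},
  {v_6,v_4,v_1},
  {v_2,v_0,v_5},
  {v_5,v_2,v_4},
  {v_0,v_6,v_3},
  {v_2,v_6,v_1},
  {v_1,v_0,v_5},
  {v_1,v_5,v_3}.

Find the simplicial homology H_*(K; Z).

H_0 ≅ Z,  H_1 ≅ Z^2,  H_2 ≅ Z.

Take the total order v_0 < v_1 < v_2 < v_3 < v_4 < v_5 < v_6 on the vertex set. Then K (dimension 2) consists of the simplices:

  0-simplices (7): [v_0], [v_1], [v_2], [v_3], [v_4], [v_5], [v_6]
  1-simplices (21): (21 of them)
  2-simplices (14): (14 of them)

so the chain groups are C_0 ≅ Z^7, C_1 ≅ Z^21, C_2 ≅ Z^14.

Boundary ∂_1: C_1 → C_0 sends each edge [p,q] (with p < q) to q − p. For instance
  ∂[v_3,v_6] = [v_6] − [v_3].
The 7×21 boundary matrix has rank 6 and Smith normal form diag(1,1,1,1,1,1).

∂_2: C_2 → C_1 acts by ∂[p,q,r] = [q,r] − [p,r] + [p,q]. For instance
  ∂[v_0,v_3,v_4] = [v_3,v_4] − [v_0,v_4] + [v_0,v_3],
  ∂[v_1,v_2,v_6] = [v_2,v_6] − [v_1,v_6] + [v_1,v_2].
As a 21×14 matrix over Z this has rank 13, with invariant factors (1,1,1,1,1,1,1,1,1,1,1,1,1).

Reading off H_k = ker ∂_k / im ∂_{k+1}:

  H_0: rank C_0 − rank ∂_1 = 7 − 6 = 1, and the invariant factors of ∂_1 are all 1, so H_0 = Z.
  H_1: rank ker ∂_1 − rank ∂_2 = (21 − 6) − 13 = 2, and the invariant factors of ∂_2 are all 1, so H_1 = Z^2.
  H_2: rank ker ∂_2 − rank ∂_3 = (14 − 13) − 0 = 1, and there is no ∂_3, so H_2 = Z.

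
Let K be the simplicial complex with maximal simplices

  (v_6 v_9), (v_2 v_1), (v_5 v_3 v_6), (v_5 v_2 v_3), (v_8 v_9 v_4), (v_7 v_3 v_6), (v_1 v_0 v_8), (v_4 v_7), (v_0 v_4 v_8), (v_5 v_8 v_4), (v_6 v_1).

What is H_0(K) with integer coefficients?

K has 10 vertices, 20 edges, 7 triangles.
rank ∂_0 = 0, rank ∂_1 = 9 ⇒ b_0 = 10 − 0 − 9 = 1; all invariant factors of ∂_1 are 1 so no torsion. So H_0 = Z.

H_0 ≅ Z.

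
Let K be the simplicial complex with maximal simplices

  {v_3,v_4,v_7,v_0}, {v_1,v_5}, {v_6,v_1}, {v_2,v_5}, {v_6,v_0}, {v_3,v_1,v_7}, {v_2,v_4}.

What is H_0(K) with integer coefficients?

Order the vertices as v_0 < v_1 < v_2 < v_3 < v_4 < v_5 < v_6 < v_7. Listing each simplex with vertices in this order, K has dimension 3 with simplices:

  0-simplices (8): [v_0], [v_1], [v_2], [v_3], [v_4], [v_5], [v_6], [v_7]
  1-simplices (13): [v_0,v_3], [v_0,v_4], [v_0,v_6], [v_0,v_7], [v_1,v_3], [v_1,v_5], [v_1,v_6], [v_1,v_7], [v_2,v_4], [v_2,v_5], [v_3,v_4], [v_3,v_7], [v_4,v_7]
  2-simplices (5): [v_0,v_3,v_4], [v_0,v_3,v_7], [v_0,v_4,v_7], [v_1,v_3,v_7], [v_3,v_4,v_7]
  3-simplices (1): [v_0,v_3,v_4,v_7]

Hence C_0 ≅ Z^8, C_1 ≅ Z^13, C_2 ≅ Z^5, C_3 ≅ Z^1.

∂_1: C_1 → C_0 maps an edge to its endpoints' difference, ∂[p,q] = q − p. For instance
  ∂[v_0,v_3] = [v_3] − [v_0].
As a 8×13 matrix over Z this has rank 7, with invariant factors (1,1,1,1,1,1,1).

∂_2: C_2 → C_1 sends each 2-simplex [p,q,r] to [q,r] − [p,r] + [p,q]. For instance
  ∂[v_1,v_3,v_7] = [v_3,v_7] − [v_1,v_7] + [v_1,v_3],
  ∂[v_0,v_3,v_4] = [v_3,v_4] − [v_0,v_4] + [v_0,v_3].
This gives a 13×5 integer matrix of rank 4; reducing to Smith normal form yields diagonal entries (1,1,1,1).

∂_3: C_3 → C_2 sends each 3-simplex σ to the alternating sum Σ_i (−1)^i (σ with its i-th vertex removed). For instance
  ∂[v_0,v_3,v_4,v_7] = [v_3,v_4,v_7] − [v_0,v_4,v_7] + [v_0,v_3,v_7] − [v_0,v_3,v_4].
As a 5×1 matrix over Z this has rank 1, with invariant factors (1).

From H_k ≅ ker(∂_k) / im(∂_{k+1}) we obtain:

  H_0: rank C_0 − rank ∂_1 = 8 − 7 = 1, and the invariant factors of ∂_1 are all 1, so H_0 = Z.

H_0 ≅ Z.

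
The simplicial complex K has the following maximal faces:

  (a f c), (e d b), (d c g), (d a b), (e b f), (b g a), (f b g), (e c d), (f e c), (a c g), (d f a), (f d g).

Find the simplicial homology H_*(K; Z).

Fix the vertex order a < b < c < d < e < f < g and write every simplex with vertices in increasing order. Then dim K = 2 and the simplices of K are:

  0-simplices (7): a, b, c, d, e, f, g
  1-simplices (18): ab, ac, ad, af, ag, bd, be, bf, bg, cd, ce, cf, cg, de, df, dg, ef, fg
  2-simplices (12): abd, abg, acf, acg, adf, bde, bef, bfg, cde, cdg, cef, dfg

giving chain groups C_0 ≅ Z^7, C_1 ≅ Z^18, C_2 ≅ Z^12.

∂_1: C_1 → C_0 sends each edge [p,q] (with p < q) to q − p.
This gives a 7×18 integer matrix of rank 6; reducing to Smith normal form yields diagonal entries (1,1,1,1,1,1).

The boundary map ∂_2: C_2 → C_1 sends each 2-simplex [p,q,r] to [q,r] − [p,r] + [p,q]. For instance
  ∂cef = ef − cf + ce,
  ∂cdg = dg − cg + cd.
The 18×12 boundary matrix has rank 12 and Smith normal form diag(1,1,1,1,1,1,1,1,1,1,1,2).

Computing H_k = (kernel of ∂_k) / (image of ∂_{k+1}):

  H_0: rank C_0 − rank ∂_1 = 7 − 6 = 1, and the invariant factors of ∂_1 are all 1, so H_0 ≅ Z.
  H_1: rank ker ∂_1 − rank ∂_2 = (18 − 6) − 12 = 0, and ∂_2 has invariant factor 2 > 1, so H_1 ≅ Z/2.
  H_2: rank ker ∂_2 − rank ∂_3 = (12 − 12) − 0 = 0, and there is no ∂_3, so H_2 ≅ 0.

(K is a triangulation of the real projective plane RP^2.)

H_0 ≅ Z,  H_1 ≅ Z/2,  H_2 = 0.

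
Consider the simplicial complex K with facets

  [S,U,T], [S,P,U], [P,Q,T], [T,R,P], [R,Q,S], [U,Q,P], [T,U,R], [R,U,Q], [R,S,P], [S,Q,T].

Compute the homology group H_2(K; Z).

H_2 ≅ 0.

Fix the vertex order P < Q < R < S < T < U and write every simplex with vertices in increasing order. Then dim K = 2 and the simplices of K are:

  0-simplices (6): P, Q, R, S, T, U
  1-simplices (15): PQ, PR, PS, PT, PU, QR, QS, QT, QU, RS, RT, RU, ST, SU, TU
  2-simplices (10): PQT, PQU, PRS, PRT, PSU, QRS, QRU, QST, RTU, STU

Hence C_0 ≅ Z^6, C_1 ≅ Z^15, C_2 ≅ Z^10.

Boundary ∂_1: C_1 → C_0 maps an edge to its endpoints' difference, ∂[p,q] = q − p.
As a 6×15 matrix over Z this has rank 5, with invariant factors (1,1,1,1,1).

Boundary ∂_2: C_2 → C_1 sends each 2-simplex [p,q,r] to [q,r] − [p,r] + [p,q]. For instance
  ∂QRU = RU − QU + QR,
  ∂PQU = QU − PU + PQ.
This gives a 15×10 integer matrix of rank 10; reducing to Smith normal form yields diagonal entries (1,1,1,1,1,1,1,1,1,2).

From H_k ≅ ker(∂_k) / im(∂_{k+1}) we obtain:

  H_2: rank ker ∂_2 − rank ∂_3 = (10 − 10) − 0 = 0, and there is no ∂_3, so H_2 = 0.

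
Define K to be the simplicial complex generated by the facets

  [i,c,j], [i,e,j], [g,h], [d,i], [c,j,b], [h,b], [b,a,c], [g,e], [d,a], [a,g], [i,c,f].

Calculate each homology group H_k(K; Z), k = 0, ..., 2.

K has 10 vertices, 17 edges, 5 triangles.
rank ∂_0 = 0, rank ∂_1 = 9 ⇒ b_0 = 10 − 0 − 9 = 1; all invariant factors of ∂_1 are 1 so no torsion. So H_0 = Z.
rank ∂_1 = 9, rank ∂_2 = 5 ⇒ b_1 = 17 − 9 − 5 = 3; all invariant factors of ∂_2 are 1 so no torsion. So H_1 = Z^3.
rank ∂_2 = 5, rank ∂_3 = 0 ⇒ b_2 = 5 − 5 − 0 = 0. So H_2 = 0.

H_0 ≅ Z,  H_1 ≅ Z^3,  H_2 = 0.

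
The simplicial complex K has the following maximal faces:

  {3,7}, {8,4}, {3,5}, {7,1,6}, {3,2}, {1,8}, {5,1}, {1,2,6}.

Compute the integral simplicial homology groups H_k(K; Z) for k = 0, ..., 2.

Fix the vertex order 1 < 2 < 3 < 4 < 5 < 6 < 7 < 8 and write every simplex with vertices in increasing order. Then dim K = 2 and the simplices of K are:

  0-simplices (8): [1], [2], [3], [4], [5], [6], [7], [8]
  1-simplices (11): [1,2], [1,5], [1,6], [1,7], [1,8], [2,3], [2,6], [3,5], [3,7], [4,8], [6,7]
  2-simplices (2): [1,2,6], [1,6,7]

Hence C_0 ≅ Z^8, C_1 ≅ Z^11, C_2 ≅ Z^2.

The boundary map ∂_1: C_1 → C_0 sends each edge [p,q] (with p < q) to q − p.
This gives a 8×11 integer matrix of rank 7; reducing to Smith normal form yields diagonal entries (1,1,1,1,1,1,1).

Boundary ∂_2: C_2 → C_1 acts by ∂[p,q,r] = [q,r] − [p,r] + [p,q]. For instance
  ∂[1,6,7] = [6,7] − [1,7] + [1,6],
  ∂[1,2,6] = [2,6] − [1,6] + [1,2].
The resulting 11×2 matrix has rank 2, and its Smith normal form has invariant factors (1,1).

Computing H_k = (kernel of ∂_k) / (image of ∂_{k+1}):

  H_0: rank C_0 − rank ∂_1 = 8 − 7 = 1, and the invariant factors of ∂_1 are all 1, so H_0 = Z.
  H_1: rank ker ∂_1 − rank ∂_2 = (11 − 7) − 2 = 2, and the invariant factors of ∂_2 are all 1, so H_1 = Z^2.
  H_2: rank ker ∂_2 − rank ∂_3 = (2 − 2) − 0 = 0, and there is no ∂_3, so H_2 = 0.

H_0 ≅ Z,  H_1 ≅ Z^2,  H_2 = 0.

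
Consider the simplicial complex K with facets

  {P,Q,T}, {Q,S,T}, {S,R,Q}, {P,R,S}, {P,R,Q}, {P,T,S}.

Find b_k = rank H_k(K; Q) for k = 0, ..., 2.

Order the vertices as P < Q < R < S < T. Listing each simplex with vertices in this order, K has dimension 2 with simplices:

  0-simplices (5): P, Q, R, S, T
  1-simplices (9): PQ, PR, PS, PT, QR, QS, QT, RS, ST
  2-simplices (6): PQR, PQT, PRS, PST, QRS, QST

Hence C_0 ≅ Z^5, C_1 ≅ Z^9, C_2 ≅ Z^6.

The boundary map ∂_1: C_1 → C_0 maps an edge to its endpoints' difference, ∂[p,q] = q − p.
The resulting 5×9 matrix has rank 4, and its Smith normal form has invariant factors (1,1,1,1).

The boundary map ∂_2: C_2 → C_1 acts by ∂[p,q,r] = [q,r] − [p,r] + [p,q]. For instance
  ∂PST = ST − PT + PS,
  ∂PQT = QT − PT + PQ.
The 9×6 boundary matrix has rank 5 and Smith normal form diag(1,1,1,1,1).

Computing H_k = (kernel of ∂_k) / (image of ∂_{k+1}):

  H_0: rank C_0 − rank ∂_1 = 5 − 4 = 1, and the invariant factors of ∂_1 are all 1, so H_0 = Z.
  H_1: rank ker ∂_1 − rank ∂_2 = (9 − 4) − 5 = 0, and the invariant factors of ∂_2 are all 1, so H_1 = 0.
  H_2: rank ker ∂_2 − rank ∂_3 = (6 − 5) − 0 = 1, and there is no ∂_3, so H_2 = Z.

As a check, the Euler characteristic is 5 − 9 + 6 = 2, which agrees with 1 − 0 + 1 = 2.

Hence the Betti numbers are b_0 = 1, b_1 = 0, b_2 = 1.

b_0 = 1, b_1 = 0, b_2 = 1.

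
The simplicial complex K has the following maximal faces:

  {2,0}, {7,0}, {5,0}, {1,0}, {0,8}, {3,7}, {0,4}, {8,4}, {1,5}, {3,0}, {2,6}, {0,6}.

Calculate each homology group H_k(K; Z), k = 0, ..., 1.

Fix the vertex order 0 < 1 < 2 < 3 < 4 < 5 < 6 < 7 < 8 and write every simplex with vertices in increasing order. Then dim K = 1 and the simplices of K are:

  0-simplices (9): [0], [1], [2], [3], [4], [5], [6], [7], [8]
  1-simplices (12): [0,1], [0,2], [0,3], [0,4], [0,5], [0,6], [0,7], [0,8], [1,5], [2,6], [3,7], [4,8]

so the chain groups are C_0 ≅ Z^9, C_1 ≅ Z^12.

The boundary map ∂_1: C_1 → C_0 is given by ∂[p,q] = [q] − [p].
As a 9×12 matrix over Z this has rank 8, with invariant factors (1,1,1,1,1,1,1,1).

From H_k ≅ ker(∂_k) / im(∂_{k+1}) we obtain:

  H_0: rank C_0 − rank ∂_1 = 9 − 8 = 1, and the invariant factors of ∂_1 are all 1, so H_0 ≅ Z.
  H_1: rank ker ∂_1 − rank ∂_2 = (12 − 8) − 0 = 4, and there is no ∂_2, so H_1 ≅ Z^4.

H_0 ≅ Z,  H_1 ≅ Z^4.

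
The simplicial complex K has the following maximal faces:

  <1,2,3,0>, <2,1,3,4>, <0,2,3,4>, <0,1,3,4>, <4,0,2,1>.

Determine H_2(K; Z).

Order the vertices as 0 < 1 < 2 < 3 < 4. Listing each simplex with vertices in this order, K has dimension 3 with simplices:

  0-simplices (5): [0], [1], [2], [3], [4]
  1-simplices (10): [0,1], [0,2], [0,3], [0,4], [1,2], [1,3], [1,4], [2,3], [2,4], [3,4]
  2-simplices (10): [0,1,2], [0,1,3], [0,1,4], [0,2,3], [0,2,4], [0,3,4], [1,2,3], [1,2,4], [1,3,4], [2,3,4]
  3-simplices (5): [0,1,2,3], [0,1,2,4], [0,1,3,4], [0,2,3,4], [1,2,3,4]

so the chain groups are C_0 ≅ Z^5, C_1 ≅ Z^10, C_2 ≅ Z^10, C_3 ≅ Z^5.

Boundary ∂_1: C_1 → C_0 is given by ∂[p,q] = [q] − [p].
This gives a 5×10 integer matrix of rank 4; reducing to Smith normal form yields diagonal entries (1,1,1,1).

∂_2: C_2 → C_1 maps a triangle to the signed sum of its edges. For instance
  ∂[0,2,3] = [2,3] − [0,3] + [0,2],
  ∂[0,1,2] = [1,2] − [0,2] + [0,1].
As a 10×10 matrix over Z this has rank 6, with invariant factors (1,1,1,1,1,1).

∂_3: C_3 → C_2 sends each 3-simplex σ to the alternating sum Σ_i (−1)^i (σ with its i-th vertex removed). For instance
  ∂[0,1,2,4] = [1,2,4] − [0,2,4] + [0,1,4] − [0,1,2],
  ∂[0,2,3,4] = [2,3,4] − [0,3,4] + [0,2,4] − [0,2,3].
The 10×5 boundary matrix has rank 4 and Smith normal form diag(1,1,1,1).

Reading off H_k = ker ∂_k / im ∂_{k+1}:

  H_2: rank ker ∂_2 − rank ∂_3 = (10 − 6) − 4 = 0, and the invariant factors of ∂_3 are all 1, so H_2 ≅ 0.

H_2 ≅ 0.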